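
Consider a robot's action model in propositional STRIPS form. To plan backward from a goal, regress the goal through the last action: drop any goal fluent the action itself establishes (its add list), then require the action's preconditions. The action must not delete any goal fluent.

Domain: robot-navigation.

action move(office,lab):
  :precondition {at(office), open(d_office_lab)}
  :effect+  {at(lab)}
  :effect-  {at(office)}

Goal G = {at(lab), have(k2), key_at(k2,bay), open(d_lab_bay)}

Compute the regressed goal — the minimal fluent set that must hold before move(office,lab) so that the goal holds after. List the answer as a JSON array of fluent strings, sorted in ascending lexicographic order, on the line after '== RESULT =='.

Regress:
  G ∩ del = {}  (empty — regression defined)
  G \ add = {at(lab), have(k2), key_at(k2,bay), open(d_lab_bay)} \ {at(lab)} = {have(k2), key_at(k2,bay), open(d_lab_bay)}
  ∪ pre   = {have(k2), key_at(k2,bay), open(d_lab_bay)} ∪ {at(office), open(d_office_lab)}
          = {at(office), have(k2), key_at(k2,bay), open(d_lab_bay), open(d_office_lab)}

== RESULT ==
["at(office)", "have(k2)", "key_at(k2,bay)", "open(d_lab_bay)", "open(d_office_lab)"]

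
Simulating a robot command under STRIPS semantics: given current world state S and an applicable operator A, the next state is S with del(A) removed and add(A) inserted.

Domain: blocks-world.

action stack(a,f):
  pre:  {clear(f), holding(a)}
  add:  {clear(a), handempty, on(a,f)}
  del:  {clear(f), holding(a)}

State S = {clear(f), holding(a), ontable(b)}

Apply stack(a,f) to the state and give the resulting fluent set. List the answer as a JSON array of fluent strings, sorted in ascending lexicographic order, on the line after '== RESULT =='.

Compute (S \ del) ∪ add:
  pre ⊆ S: {clear(f), holding(a)} ⊆ S  — applicable
  S \ del = {ontable(b)}
  ∪ add   = {clear(a), handempty, on(a,f), ontable(b)}

== RESULT ==
["clear(a)", "handempty", "on(a,f)", "ontable(b)"]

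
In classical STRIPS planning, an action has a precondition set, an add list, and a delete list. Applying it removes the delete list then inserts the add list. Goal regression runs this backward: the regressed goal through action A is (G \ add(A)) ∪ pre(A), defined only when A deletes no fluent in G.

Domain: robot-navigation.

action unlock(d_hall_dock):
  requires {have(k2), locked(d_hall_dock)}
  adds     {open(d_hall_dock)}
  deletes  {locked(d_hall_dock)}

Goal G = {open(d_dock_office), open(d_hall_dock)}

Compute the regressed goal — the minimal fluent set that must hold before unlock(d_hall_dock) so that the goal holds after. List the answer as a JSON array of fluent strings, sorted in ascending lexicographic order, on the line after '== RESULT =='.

Regress:
  G ∩ del = {}  (empty — regression defined)
  G \ add = {open(d_dock_office), open(d_hall_dock)} \ {open(d_hall_dock)} = {open(d_dock_office)}
  ∪ pre   = {open(d_dock_office)} ∪ {have(k2), locked(d_hall_dock)}
          = {have(k2), locked(d_hall_dock), open(d_dock_office)}

== RESULT ==
["have(k2)", "locked(d_hall_dock)", "open(d_dock_office)"]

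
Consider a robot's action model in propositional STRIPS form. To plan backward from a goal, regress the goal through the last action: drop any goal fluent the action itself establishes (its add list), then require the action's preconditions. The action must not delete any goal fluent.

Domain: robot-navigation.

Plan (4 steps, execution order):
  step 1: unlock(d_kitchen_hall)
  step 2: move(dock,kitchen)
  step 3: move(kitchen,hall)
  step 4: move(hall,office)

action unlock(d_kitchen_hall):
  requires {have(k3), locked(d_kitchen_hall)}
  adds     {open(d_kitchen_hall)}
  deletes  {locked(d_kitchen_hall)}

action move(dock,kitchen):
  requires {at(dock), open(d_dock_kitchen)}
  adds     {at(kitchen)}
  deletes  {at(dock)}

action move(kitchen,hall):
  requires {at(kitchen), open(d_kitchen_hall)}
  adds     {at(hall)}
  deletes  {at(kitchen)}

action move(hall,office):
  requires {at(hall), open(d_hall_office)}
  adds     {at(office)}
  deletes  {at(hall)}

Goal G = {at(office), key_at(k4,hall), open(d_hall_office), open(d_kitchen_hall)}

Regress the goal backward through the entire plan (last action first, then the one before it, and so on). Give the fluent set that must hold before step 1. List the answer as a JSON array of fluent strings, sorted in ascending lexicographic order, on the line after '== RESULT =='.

Regress step by step:
  through step 4 (move(hall,office)): drop {at(office)}, keep {key_at(k4,hall), open(d_hall_office), open(d_kitchen_hall)}, require {at(hall), open(d_hall_office)}
    → {at(hall), key_at(k4,hall), open(d_hall_office), open(d_kitchen_hall)}
  through step 3 (move(kitchen,hall)): drop {at(hall)}, keep {key_at(k4,hall), open(d_hall_office), open(d_kitchen_hall)}, require {at(kitchen), open(d_kitchen_hall)}
    → {at(kitchen), key_at(k4,hall), open(d_hall_office), open(d_kitchen_hall)}
  through step 2 (move(dock,kitchen)): drop {at(kitchen)}, keep {key_at(k4,hall), open(d_hall_office), open(d_kitchen_hall)}, require {at(dock), open(d_dock_kitchen)}
    → {at(dock), key_at(k4,hall), open(d_dock_kitchen), open(d_hall_office), open(d_kitchen_hall)}
  through step 1 (unlock(d_kitchen_hall)): drop {open(d_kitchen_hall)}, keep {at(dock), key_at(k4,hall), open(d_dock_kitchen), open(d_hall_office)}, require {have(k3), locked(d_kitchen_hall)}
    → {at(dock), have(k3), key_at(k4,hall), locked(d_kitchen_hall), open(d_dock_kitchen), open(d_hall_office)}

== RESULT ==
["at(dock)", "have(k3)", "key_at(k4,hall)", "locked(d_kitchen_hall)", "open(d_dock_kitchen)", "open(d_hall_office)"]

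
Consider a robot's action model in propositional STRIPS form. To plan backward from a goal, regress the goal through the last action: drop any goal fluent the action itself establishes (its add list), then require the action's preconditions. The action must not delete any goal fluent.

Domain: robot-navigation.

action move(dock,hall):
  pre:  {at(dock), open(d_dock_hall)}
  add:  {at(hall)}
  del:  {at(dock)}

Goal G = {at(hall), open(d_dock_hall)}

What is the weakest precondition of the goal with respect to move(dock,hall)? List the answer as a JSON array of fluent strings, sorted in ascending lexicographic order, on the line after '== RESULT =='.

Regress:
  G ∩ del = {}  (empty — regression defined)
  G \ add = {at(hall), open(d_dock_hall)} \ {at(hall)} = {open(d_dock_hall)}
  ∪ pre   = {open(d_dock_hall)} ∪ {at(dock), open(d_dock_hall)}
          = {at(dock), open(d_dock_hall)}

== RESULT ==
["at(dock)", "open(d_dock_hall)"]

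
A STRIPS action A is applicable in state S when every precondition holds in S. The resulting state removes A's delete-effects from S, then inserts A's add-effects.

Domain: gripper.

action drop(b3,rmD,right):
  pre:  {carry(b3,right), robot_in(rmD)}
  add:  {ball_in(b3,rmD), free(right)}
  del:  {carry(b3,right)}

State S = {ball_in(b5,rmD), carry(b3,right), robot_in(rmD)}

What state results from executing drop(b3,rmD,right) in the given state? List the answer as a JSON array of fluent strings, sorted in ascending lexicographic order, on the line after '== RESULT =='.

Progress:
  pre ⊆ S: {carry(b3,right), robot_in(rmD)} ⊆ S  — applicable
  S \ del = {ball_in(b5,rmD), robot_in(rmD)}
  ∪ add   = {ball_in(b3,rmD), ball_in(b5,rmD), free(right), robot_in(rmD)}

== RESULT ==
["ball_in(b3,rmD)", "ball_in(b5,rmD)", "free(right)", "robot_in(rmD)"]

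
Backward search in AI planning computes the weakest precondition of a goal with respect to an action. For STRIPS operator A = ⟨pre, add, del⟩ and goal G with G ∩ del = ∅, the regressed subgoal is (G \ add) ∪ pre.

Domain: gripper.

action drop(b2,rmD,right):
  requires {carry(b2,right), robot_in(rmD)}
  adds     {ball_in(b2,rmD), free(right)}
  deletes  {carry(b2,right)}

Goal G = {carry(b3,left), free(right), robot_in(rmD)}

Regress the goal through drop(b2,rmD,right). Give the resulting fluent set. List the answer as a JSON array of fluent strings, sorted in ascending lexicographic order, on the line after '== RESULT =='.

Regress:
  G ∩ del = {}  (empty — regression defined)
  G \ add = {carry(b3,left), free(right), robot_in(rmD)} \ {ball_in(b2,rmD), free(right)} = {carry(b3,left), robot_in(rmD)}
  ∪ pre   = {carry(b3,left), robot_in(rmD)} ∪ {carry(b2,right), robot_in(rmD)}
          = {carry(b2,right), carry(b3,left), robot_in(rmD)}

== RESULT ==
["carry(b2,right)", "carry(b3,left)", "robot_in(rmD)"]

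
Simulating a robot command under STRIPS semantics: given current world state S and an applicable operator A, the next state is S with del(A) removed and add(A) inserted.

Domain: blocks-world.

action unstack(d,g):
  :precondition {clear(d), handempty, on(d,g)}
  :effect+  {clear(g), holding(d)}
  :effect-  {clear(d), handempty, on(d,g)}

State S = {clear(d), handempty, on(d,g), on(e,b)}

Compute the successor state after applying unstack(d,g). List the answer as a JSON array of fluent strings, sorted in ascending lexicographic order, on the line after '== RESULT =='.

Progress:
  pre ⊆ S: {clear(d), handempty, on(d,g)} ⊆ S  — applicable
  S \ del = {on(e,b)}
  ∪ add   = {clear(g), holding(d), on(e,b)}

== RESULT ==
["clear(g)", "holding(d)", "on(e,b)"]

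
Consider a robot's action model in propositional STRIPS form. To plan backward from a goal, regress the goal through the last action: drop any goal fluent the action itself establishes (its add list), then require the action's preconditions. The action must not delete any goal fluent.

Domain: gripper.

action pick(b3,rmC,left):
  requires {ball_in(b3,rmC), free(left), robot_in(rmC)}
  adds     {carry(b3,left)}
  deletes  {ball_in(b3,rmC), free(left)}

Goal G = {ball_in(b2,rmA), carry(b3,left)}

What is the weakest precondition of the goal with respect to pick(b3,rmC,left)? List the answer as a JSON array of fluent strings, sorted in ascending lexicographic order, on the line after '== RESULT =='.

Compute (G \ add) ∪ pre:
  G ∩ del = {}  (empty — regression defined)
  G \ add = {ball_in(b2,rmA), carry(b3,left)} \ {carry(b3,left)} = {ball_in(b2,rmA)}
  ∪ pre   = {ball_in(b2,rmA)} ∪ {ball_in(b3,rmC), free(left), robot_in(rmC)}
          = {ball_in(b2,rmA), ball_in(b3,rmC), free(left), robot_in(rmC)}

== RESULT ==
["ball_in(b2,rmA)", "ball_in(b3,rmC)", "free(left)", "robot_in(rmC)"]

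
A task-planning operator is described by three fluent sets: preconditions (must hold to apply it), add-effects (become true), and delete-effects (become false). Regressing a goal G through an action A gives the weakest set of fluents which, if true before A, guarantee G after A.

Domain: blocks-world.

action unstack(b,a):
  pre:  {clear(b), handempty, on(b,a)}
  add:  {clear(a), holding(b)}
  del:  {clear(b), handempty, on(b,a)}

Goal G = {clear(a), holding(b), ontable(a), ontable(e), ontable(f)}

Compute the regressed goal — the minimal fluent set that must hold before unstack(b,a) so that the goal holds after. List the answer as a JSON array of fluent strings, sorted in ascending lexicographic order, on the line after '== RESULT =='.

Compute (G \ add) ∪ pre:
  G ∩ del = {}  (empty — regression defined)
  G \ add = {clear(a), holding(b), ontable(a), ontable(e), ontable(f)} \ {clear(a), holding(b)} = {ontable(a), ontable(e), ontable(f)}
  ∪ pre   = {ontable(a), ontable(e), ontable(f)} ∪ {clear(b), handempty, on(b,a)}
          = {clear(b), handempty, on(b,a), ontable(a), ontable(e), ontable(f)}

== RESULT ==
["clear(b)", "handempty", "on(b,a)", "ontable(a)", "ontable(e)", "ontable(f)"]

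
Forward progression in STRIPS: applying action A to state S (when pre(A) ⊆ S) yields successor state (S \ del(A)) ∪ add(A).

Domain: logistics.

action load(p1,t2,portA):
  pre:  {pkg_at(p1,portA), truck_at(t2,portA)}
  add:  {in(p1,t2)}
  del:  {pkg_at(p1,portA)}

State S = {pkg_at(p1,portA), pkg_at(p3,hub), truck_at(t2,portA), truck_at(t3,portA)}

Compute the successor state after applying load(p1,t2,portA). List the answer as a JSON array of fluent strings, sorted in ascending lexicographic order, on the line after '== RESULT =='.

Compute (S \ del) ∪ add:
  pre ⊆ S: {pkg_at(p1,portA), truck_at(t2,portA)} ⊆ S  — applicable
  S \ del = {pkg_at(p3,hub), truck_at(t2,portA), truck_at(t3,portA)}
  ∪ add   = {in(p1,t2), pkg_at(p3,hub), truck_at(t2,portA), truck_at(t3,portA)}

== RESULT ==
["in(p1,t2)", "pkg_at(p3,hub)", "truck_at(t2,portA)", "truck_at(t3,portA)"]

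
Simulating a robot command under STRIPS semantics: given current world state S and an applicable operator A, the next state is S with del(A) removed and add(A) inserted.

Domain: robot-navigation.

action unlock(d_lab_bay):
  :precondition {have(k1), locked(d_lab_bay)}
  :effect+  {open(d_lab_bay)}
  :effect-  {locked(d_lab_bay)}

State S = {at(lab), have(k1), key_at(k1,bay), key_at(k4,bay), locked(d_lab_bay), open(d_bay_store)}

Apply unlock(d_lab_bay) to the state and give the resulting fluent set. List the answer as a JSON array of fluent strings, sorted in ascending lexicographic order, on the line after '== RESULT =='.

Progress:
  pre ⊆ S: {have(k1), locked(d_lab_bay)} ⊆ S  — applicable
  S \ del = {at(lab), have(k1), key_at(k1,bay), key_at(k4,bay), open(d_bay_store)}
  ∪ add   = {at(lab), have(k1), key_at(k1,bay), key_at(k4,bay), open(d_bay_store), open(d_lab_bay)}

== RESULT ==
["at(lab)", "have(k1)", "key_at(k1,bay)", "key_at(k4,bay)", "open(d_bay_store)", "open(d_lab_bay)"]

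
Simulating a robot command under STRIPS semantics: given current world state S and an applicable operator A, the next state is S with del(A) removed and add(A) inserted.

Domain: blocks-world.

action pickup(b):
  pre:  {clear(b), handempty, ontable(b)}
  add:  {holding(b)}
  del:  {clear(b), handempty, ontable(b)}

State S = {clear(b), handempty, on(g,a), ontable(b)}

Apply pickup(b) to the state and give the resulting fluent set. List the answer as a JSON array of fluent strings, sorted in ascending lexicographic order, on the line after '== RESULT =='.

Progress:
  pre ⊆ S: {clear(b), handempty, ontable(b)} ⊆ S  — applicable
  S \ del = {on(g,a)}
  ∪ add   = {holding(b), on(g,a)}

== RESULT ==
["holding(b)", "on(g,a)"]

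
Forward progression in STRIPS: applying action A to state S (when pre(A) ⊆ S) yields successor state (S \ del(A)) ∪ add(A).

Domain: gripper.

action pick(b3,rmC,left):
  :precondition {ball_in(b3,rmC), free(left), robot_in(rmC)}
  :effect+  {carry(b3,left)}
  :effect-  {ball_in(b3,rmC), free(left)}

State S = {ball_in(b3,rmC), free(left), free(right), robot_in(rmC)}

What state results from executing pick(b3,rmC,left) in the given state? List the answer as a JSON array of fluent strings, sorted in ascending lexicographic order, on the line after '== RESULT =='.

Progress:
  pre ⊆ S: {ball_in(b3,rmC), free(left), robot_in(rmC)} ⊆ S  — applicable
  S \ del = {free(right), robot_in(rmC)}
  ∪ add   = {carry(b3,left), free(right), robot_in(rmC)}

== RESULT ==
["carry(b3,left)", "free(right)", "robot_in(rmC)"]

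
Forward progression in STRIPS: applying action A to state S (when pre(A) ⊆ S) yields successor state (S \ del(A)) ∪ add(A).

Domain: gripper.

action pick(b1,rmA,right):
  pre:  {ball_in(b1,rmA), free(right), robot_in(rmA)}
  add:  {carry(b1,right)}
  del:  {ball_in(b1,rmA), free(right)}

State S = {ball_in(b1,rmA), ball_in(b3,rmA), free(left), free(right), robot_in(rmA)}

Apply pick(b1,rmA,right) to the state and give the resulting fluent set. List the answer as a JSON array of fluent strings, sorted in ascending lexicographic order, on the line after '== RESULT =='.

Progress:
  pre ⊆ S: {ball_in(b1,rmA), free(right), robot_in(rmA)} ⊆ S  — applicable
  S \ del = {ball_in(b3,rmA), free(left), robot_in(rmA)}
  ∪ add   = {ball_in(b3,rmA), carry(b1,right), free(left), robot_in(rmA)}

== RESULT ==
["ball_in(b3,rmA)", "carry(b1,right)", "free(left)", "robot_in(rmA)"]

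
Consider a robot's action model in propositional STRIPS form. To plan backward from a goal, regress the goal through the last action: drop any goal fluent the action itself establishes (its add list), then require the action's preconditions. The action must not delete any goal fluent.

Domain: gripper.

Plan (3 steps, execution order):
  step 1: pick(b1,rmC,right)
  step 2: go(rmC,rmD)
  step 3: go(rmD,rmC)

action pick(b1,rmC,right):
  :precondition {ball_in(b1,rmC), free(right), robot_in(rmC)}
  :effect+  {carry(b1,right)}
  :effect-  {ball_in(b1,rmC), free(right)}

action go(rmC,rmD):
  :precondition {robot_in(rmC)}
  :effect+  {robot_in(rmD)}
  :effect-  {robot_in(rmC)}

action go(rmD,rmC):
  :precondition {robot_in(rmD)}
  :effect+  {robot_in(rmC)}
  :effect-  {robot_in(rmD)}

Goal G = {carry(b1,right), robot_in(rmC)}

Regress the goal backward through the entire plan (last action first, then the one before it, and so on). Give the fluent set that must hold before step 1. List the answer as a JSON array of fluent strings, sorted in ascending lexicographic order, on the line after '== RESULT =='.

Regress step by step:
  through step 3 (go(rmD,rmC)): drop {robot_in(rmC)}, keep {carry(b1,right)}, require {robot_in(rmD)}
    → {carry(b1,right), robot_in(rmD)}
  through step 2 (go(rmC,rmD)): drop {robot_in(rmD)}, keep {carry(b1,right)}, require {robot_in(rmC)}
    → {carry(b1,right), robot_in(rmC)}
  through step 1 (pick(b1,rmC,right)): drop {carry(b1,right)}, keep {robot_in(rmC)}, require {ball_in(b1,rmC), free(right), robot_in(rmC)}
    → {ball_in(b1,rmC), free(right), robot_in(rmC)}

== RESULT ==
["ball_in(b1,rmC)", "free(right)", "robot_in(rmC)"]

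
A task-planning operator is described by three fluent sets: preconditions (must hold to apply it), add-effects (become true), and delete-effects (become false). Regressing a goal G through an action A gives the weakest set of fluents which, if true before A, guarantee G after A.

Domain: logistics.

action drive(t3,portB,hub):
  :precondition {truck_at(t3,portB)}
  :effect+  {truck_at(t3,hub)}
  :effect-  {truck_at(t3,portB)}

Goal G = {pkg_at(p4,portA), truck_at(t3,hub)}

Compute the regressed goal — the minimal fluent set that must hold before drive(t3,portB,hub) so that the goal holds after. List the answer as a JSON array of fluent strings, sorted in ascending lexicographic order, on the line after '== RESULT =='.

Regress:
  G ∩ del = {}  (empty — regression defined)
  G \ add = {pkg_at(p4,portA), truck_at(t3,hub)} \ {truck_at(t3,hub)} = {pkg_at(p4,portA)}
  ∪ pre   = {pkg_at(p4,portA)} ∪ {truck_at(t3,portB)}
          = {pkg_at(p4,portA), truck_at(t3,portB)}

== RESULT ==
["pkg_at(p4,portA)", "truck_at(t3,portB)"]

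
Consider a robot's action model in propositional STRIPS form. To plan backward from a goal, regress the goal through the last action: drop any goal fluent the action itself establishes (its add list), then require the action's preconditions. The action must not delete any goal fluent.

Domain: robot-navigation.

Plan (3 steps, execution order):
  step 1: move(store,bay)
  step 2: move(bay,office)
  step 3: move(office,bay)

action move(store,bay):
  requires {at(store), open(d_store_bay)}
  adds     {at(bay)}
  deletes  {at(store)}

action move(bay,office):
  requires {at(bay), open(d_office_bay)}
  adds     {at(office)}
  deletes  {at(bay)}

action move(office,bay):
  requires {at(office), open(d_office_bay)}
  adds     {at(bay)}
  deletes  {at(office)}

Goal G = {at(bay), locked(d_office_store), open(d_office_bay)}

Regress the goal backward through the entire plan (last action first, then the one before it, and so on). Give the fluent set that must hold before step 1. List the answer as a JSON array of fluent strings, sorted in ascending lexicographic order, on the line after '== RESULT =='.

Work backward from the goal:
  through step 3 (move(office,bay)): drop {at(bay)}, keep {locked(d_office_store), open(d_office_bay)}, require {at(office), open(d_office_bay)}
    → {at(office), locked(d_office_store), open(d_office_bay)}
  through step 2 (move(bay,office)): drop {at(office)}, keep {locked(d_office_store), open(d_office_bay)}, require {at(bay), open(d_office_bay)}
    → {at(bay), locked(d_office_store), open(d_office_bay)}
  through step 1 (move(store,bay)): drop {at(bay)}, keep {locked(d_office_store), open(d_office_bay)}, require {at(store), open(d_store_bay)}
    → {at(store), locked(d_office_store), open(d_office_bay), open(d_store_bay)}

== RESULT ==
["at(store)", "locked(d_office_store)", "open(d_office_bay)", "open(d_store_bay)"]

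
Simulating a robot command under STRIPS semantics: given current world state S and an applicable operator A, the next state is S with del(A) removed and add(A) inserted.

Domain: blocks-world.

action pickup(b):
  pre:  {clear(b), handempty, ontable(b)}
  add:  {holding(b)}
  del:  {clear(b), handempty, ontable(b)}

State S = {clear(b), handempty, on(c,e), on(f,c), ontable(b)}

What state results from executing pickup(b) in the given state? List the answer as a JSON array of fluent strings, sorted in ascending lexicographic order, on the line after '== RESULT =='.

Compute (S \ del) ∪ add:
  pre ⊆ S: {clear(b), handempty, ontable(b)} ⊆ S  — applicable
  S \ del = {on(c,e), on(f,c)}
  ∪ add   = {holding(b), on(c,e), on(f,c)}

== RESULT ==
["holding(b)", "on(c,e)", "on(f,c)"]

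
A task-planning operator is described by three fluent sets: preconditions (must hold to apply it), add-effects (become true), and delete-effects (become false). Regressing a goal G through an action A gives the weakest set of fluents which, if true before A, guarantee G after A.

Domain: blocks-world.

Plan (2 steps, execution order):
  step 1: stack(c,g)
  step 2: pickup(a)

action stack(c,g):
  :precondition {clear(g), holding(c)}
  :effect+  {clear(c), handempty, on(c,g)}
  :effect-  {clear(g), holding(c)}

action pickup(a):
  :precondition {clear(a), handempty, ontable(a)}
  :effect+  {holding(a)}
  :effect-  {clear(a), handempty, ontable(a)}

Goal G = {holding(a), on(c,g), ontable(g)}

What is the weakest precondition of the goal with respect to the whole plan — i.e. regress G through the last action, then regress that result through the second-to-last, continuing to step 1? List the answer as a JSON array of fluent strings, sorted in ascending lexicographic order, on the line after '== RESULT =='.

Work backward from the goal:
  through step 2 (pickup(a)): drop {holding(a)}, keep {on(c,g), ontable(g)}, require {clear(a), handempty, ontable(a)}
    → {clear(a), handempty, on(c,g), ontable(a), ontable(g)}
  through step 1 (stack(c,g)): drop {handempty, on(c,g)}, keep {clear(a), ontable(a), ontable(g)}, require {clear(g), holding(c)}
    → {clear(a), clear(g), holding(c), ontable(a), ontable(g)}

== RESULT ==
["clear(a)", "clear(g)", "holding(c)", "ontable(a)", "ontable(g)"]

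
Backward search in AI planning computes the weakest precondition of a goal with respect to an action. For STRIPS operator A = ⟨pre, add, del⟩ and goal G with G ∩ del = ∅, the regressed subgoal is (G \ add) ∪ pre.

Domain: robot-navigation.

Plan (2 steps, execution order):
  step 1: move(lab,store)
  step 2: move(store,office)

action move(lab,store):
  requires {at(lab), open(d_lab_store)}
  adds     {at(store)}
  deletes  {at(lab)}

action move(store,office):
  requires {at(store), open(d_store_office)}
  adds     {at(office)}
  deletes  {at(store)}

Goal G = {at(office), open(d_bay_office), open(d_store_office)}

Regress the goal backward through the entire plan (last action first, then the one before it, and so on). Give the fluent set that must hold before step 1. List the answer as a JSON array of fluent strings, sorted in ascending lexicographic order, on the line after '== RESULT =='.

Work backward from the goal:
  through step 2 (move(store,office)): drop {at(office)}, keep {open(d_bay_office), open(d_store_office)}, require {at(store), open(d_store_office)}
    → {at(store), open(d_bay_office), open(d_store_office)}
  through step 1 (move(lab,store)): drop {at(store)}, keep {open(d_bay_office), open(d_store_office)}, require {at(lab), open(d_lab_store)}
    → {at(lab), open(d_bay_office), open(d_lab_store), open(d_store_office)}

== RESULT ==
["at(lab)", "open(d_bay_office)", "open(d_lab_store)", "open(d_store_office)"]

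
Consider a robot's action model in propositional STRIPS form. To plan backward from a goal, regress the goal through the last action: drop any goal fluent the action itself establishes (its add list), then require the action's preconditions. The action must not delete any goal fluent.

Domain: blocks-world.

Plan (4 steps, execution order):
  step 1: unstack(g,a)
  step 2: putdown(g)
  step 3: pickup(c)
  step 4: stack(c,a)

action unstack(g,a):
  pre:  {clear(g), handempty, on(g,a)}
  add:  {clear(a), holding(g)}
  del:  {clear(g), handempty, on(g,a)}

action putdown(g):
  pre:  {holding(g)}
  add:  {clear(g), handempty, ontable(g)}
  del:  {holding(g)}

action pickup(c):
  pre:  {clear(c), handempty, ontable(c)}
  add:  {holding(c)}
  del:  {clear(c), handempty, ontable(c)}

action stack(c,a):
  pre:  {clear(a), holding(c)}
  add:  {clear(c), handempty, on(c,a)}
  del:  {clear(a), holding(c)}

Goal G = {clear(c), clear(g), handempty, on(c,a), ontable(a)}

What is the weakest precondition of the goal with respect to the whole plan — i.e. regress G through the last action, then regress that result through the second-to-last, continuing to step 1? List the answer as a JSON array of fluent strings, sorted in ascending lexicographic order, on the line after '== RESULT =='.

Regress step by step:
  through step 4 (stack(c,a)): drop {clear(c), handempty, on(c,a)}, keep {clear(g), ontable(a)}, require {clear(a), holding(c)}
    → {clear(a), clear(g), holding(c), ontable(a)}
  through step 3 (pickup(c)): drop {holding(c)}, keep {clear(a), clear(g), ontable(a)}, require {clear(c), handempty, ontable(c)}
    → {clear(a), clear(c), clear(g), handempty, ontable(a), ontable(c)}
  through step 2 (putdown(g)): drop {clear(g), handempty}, keep {clear(a), clear(c), ontable(a), ontable(c)}, require {holding(g)}
    → {clear(a), clear(c), holding(g), ontable(a), ontable(c)}
  through step 1 (unstack(g,a)): drop {clear(a), holding(g)}, keep {clear(c), ontable(a), ontable(c)}, require {clear(g), handempty, on(g,a)}
    → {clear(c), clear(g), handempty, on(g,a), ontable(a), ontable(c)}

== RESULT ==
["clear(c)", "clear(g)", "handempty", "on(g,a)", "ontable(a)", "ontable(c)"]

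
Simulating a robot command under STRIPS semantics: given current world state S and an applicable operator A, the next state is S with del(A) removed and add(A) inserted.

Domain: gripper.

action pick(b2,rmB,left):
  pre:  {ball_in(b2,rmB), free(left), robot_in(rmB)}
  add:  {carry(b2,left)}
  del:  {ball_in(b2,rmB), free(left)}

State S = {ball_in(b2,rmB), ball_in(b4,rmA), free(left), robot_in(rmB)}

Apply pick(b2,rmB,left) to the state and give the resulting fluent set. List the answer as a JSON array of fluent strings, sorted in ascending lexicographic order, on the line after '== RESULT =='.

Progress:
  pre ⊆ S: {ball_in(b2,rmB), free(left), robot_in(rmB)} ⊆ S  — applicable
  S \ del = {ball_in(b4,rmA), robot_in(rmB)}
  ∪ add   = {ball_in(b4,rmA), carry(b2,left), robot_in(rmB)}

== RESULT ==
["ball_in(b4,rmA)", "carry(b2,left)", "robot_in(rmB)"]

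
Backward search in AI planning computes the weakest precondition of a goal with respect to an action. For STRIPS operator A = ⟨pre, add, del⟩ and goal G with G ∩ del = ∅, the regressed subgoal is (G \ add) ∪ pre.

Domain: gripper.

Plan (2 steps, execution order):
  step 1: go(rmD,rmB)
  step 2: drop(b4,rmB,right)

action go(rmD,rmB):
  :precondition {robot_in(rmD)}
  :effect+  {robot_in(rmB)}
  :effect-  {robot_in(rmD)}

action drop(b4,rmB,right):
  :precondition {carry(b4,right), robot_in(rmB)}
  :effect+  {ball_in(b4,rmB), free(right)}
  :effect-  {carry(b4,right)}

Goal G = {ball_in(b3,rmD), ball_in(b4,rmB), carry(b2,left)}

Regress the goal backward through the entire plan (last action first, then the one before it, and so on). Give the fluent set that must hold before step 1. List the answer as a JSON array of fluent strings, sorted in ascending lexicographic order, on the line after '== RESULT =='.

Work backward from the goal:
  through step 2 (drop(b4,rmB,right)): drop {ball_in(b4,rmB)}, keep {ball_in(b3,rmD), carry(b2,left)}, require {carry(b4,right), robot_in(rmB)}
    → {ball_in(b3,rmD), carry(b2,left), carry(b4,right), robot_in(rmB)}
  through step 1 (go(rmD,rmB)): drop {robot_in(rmB)}, keep {ball_in(b3,rmD), carry(b2,left), carry(b4,right)}, require {robot_in(rmD)}
    → {ball_in(b3,rmD), carry(b2,left), carry(b4,right), robot_in(rmD)}

== RESULT ==
["ball_in(b3,rmD)", "carry(b2,left)", "carry(b4,right)", "robot_in(rmD)"]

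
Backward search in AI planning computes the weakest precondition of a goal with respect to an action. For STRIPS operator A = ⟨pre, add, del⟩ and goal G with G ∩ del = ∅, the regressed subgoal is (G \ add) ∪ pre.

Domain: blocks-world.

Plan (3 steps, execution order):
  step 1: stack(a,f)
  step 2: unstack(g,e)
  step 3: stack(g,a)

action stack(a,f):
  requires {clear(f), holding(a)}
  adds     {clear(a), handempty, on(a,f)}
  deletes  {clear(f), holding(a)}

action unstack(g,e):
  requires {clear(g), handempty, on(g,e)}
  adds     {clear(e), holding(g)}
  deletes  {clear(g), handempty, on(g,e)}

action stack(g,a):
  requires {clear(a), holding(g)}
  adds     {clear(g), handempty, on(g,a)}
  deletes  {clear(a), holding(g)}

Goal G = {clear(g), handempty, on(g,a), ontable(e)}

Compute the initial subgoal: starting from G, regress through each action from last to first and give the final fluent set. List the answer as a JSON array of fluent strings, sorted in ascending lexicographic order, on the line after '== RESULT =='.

Work backward from the goal:
  through step 3 (stack(g,a)): drop {clear(g), handempty, on(g,a)}, keep {ontable(e)}, require {clear(a), holding(g)}
    → {clear(a), holding(g), ontable(e)}
  through step 2 (unstack(g,e)): drop {holding(g)}, keep {clear(a), ontable(e)}, require {clear(g), handempty, on(g,e)}
    → {clear(a), clear(g), handempty, on(g,e), ontable(e)}
  through step 1 (stack(a,f)): drop {clear(a), handempty}, keep {clear(g), on(g,e), ontable(e)}, require {clear(f), holding(a)}
    → {clear(f), clear(g), holding(a), on(g,e), ontable(e)}

== RESULT ==
["clear(f)", "clear(g)", "holding(a)", "on(g,e)", "ontable(e)"]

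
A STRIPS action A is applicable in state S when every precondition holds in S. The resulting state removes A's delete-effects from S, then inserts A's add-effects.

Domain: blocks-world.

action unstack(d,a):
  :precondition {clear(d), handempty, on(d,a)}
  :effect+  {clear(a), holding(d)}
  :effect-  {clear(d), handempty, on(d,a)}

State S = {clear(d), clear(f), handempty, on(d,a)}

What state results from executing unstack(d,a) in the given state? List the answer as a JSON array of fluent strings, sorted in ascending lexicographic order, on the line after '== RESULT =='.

Compute (S \ del) ∪ add:
  pre ⊆ S: {clear(d), handempty, on(d,a)} ⊆ S  — applicable
  S \ del = {clear(f)}
  ∪ add   = {clear(a), clear(f), holding(d)}

== RESULT ==
["clear(a)", "clear(f)", "holding(d)"]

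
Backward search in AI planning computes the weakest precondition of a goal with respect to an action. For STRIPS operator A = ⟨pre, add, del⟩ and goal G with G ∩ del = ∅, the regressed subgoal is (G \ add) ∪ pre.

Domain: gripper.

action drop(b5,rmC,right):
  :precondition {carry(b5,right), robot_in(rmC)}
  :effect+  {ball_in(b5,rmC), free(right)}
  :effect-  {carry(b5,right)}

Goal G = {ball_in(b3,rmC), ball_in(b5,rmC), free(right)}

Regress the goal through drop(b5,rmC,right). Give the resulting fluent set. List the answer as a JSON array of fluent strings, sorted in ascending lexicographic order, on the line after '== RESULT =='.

Regress:
  G ∩ del = {}  (empty — regression defined)
  G \ add = {ball_in(b3,rmC), ball_in(b5,rmC), free(right)} \ {ball_in(b5,rmC), free(right)} = {ball_in(b3,rmC)}
  ∪ pre   = {ball_in(b3,rmC)} ∪ {carry(b5,right), robot_in(rmC)}
          = {ball_in(b3,rmC), carry(b5,right), robot_in(rmC)}

== RESULT ==
["ball_in(b3,rmC)", "carry(b5,right)", "robot_in(rmC)"]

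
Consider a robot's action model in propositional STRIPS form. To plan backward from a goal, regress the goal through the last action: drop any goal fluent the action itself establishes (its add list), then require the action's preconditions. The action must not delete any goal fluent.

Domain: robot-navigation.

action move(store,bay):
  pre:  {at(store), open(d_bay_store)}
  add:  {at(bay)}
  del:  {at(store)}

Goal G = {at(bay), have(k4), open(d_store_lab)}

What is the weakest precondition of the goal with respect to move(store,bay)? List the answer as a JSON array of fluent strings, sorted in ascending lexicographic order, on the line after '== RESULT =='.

Regress:
  G ∩ del = {}  (empty — regression defined)
  G \ add = {at(bay), have(k4), open(d_store_lab)} \ {at(bay)} = {have(k4), open(d_store_lab)}
  ∪ pre   = {have(k4), open(d_store_lab)} ∪ {at(store), open(d_bay_store)}
          = {at(store), have(k4), open(d_bay_store), open(d_store_lab)}

== RESULT ==
["at(store)", "have(k4)", "open(d_bay_store)", "open(d_store_lab)"]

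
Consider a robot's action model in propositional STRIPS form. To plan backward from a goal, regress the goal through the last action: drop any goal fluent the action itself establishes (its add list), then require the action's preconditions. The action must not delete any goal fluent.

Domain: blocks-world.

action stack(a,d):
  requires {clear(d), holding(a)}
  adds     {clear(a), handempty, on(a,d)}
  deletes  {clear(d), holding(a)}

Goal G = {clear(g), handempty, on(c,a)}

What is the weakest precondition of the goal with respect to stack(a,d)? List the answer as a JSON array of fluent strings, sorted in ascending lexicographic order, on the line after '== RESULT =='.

Compute (G \ add) ∪ pre:
  G ∩ del = {}  (empty — regression defined)
  G \ add = {clear(g), handempty, on(c,a)} \ {clear(a), handempty, on(a,d)} = {clear(g), on(c,a)}
  ∪ pre   = {clear(g), on(c,a)} ∪ {clear(d), holding(a)}
          = {clear(d), clear(g), holding(a), on(c,a)}

== RESULT ==
["clear(d)", "clear(g)", "holding(a)", "on(c,a)"]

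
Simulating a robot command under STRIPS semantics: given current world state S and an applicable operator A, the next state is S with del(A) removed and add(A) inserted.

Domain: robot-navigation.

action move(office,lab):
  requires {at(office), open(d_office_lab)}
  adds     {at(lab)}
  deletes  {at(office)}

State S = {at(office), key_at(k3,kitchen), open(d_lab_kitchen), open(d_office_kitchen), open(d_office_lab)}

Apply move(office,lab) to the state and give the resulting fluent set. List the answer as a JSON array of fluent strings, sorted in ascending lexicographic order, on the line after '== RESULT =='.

Progress:
  pre ⊆ S: {at(office), open(d_office_lab)} ⊆ S  — applicable
  S \ del = {key_at(k3,kitchen), open(d_lab_kitchen), open(d_office_kitchen), open(d_office_lab)}
  ∪ add   = {at(lab), key_at(k3,kitchen), open(d_lab_kitchen), open(d_office_kitchen), open(d_office_lab)}

== RESULT ==
["at(lab)", "key_at(k3,kitchen)", "open(d_lab_kitchen)", "open(d_office_kitchen)", "open(d_office_lab)"]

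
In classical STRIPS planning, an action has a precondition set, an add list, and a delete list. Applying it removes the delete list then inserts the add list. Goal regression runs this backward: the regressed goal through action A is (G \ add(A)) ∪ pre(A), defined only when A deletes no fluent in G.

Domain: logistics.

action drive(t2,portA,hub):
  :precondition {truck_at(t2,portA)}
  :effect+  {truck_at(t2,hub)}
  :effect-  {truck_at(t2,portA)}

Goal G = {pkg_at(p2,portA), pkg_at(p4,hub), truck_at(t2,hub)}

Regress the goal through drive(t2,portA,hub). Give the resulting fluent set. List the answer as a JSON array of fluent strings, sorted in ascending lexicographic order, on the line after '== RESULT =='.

Regress:
  G ∩ del = {}  (empty — regression defined)
  G \ add = {pkg_at(p2,portA), pkg_at(p4,hub), truck_at(t2,hub)} \ {truck_at(t2,hub)} = {pkg_at(p2,portA), pkg_at(p4,hub)}
  ∪ pre   = {pkg_at(p2,portA), pkg_at(p4,hub)} ∪ {truck_at(t2,portA)}
          = {pkg_at(p2,portA), pkg_at(p4,hub), truck_at(t2,portA)}

== RESULT ==
["pkg_at(p2,portA)", "pkg_at(p4,hub)", "truck_at(t2,portA)"]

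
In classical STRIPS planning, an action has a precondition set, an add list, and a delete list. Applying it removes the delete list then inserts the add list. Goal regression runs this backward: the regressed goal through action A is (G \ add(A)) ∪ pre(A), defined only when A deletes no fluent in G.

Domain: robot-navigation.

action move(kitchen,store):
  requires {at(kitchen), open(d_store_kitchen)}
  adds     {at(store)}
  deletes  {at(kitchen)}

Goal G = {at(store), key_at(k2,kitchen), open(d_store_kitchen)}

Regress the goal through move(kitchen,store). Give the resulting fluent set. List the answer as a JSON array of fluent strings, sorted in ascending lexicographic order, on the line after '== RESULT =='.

Compute (G \ add) ∪ pre:
  G ∩ del = {}  (empty — regression defined)
  G \ add = {at(store), key_at(k2,kitchen), open(d_store_kitchen)} \ {at(store)} = {key_at(k2,kitchen), open(d_store_kitchen)}
  ∪ pre   = {key_at(k2,kitchen), open(d_store_kitchen)} ∪ {at(kitchen), open(d_store_kitchen)}
          = {at(kitchen), key_at(k2,kitchen), open(d_store_kitchen)}

== RESULT ==
["at(kitchen)", "key_at(k2,kitchen)", "open(d_store_kitchen)"]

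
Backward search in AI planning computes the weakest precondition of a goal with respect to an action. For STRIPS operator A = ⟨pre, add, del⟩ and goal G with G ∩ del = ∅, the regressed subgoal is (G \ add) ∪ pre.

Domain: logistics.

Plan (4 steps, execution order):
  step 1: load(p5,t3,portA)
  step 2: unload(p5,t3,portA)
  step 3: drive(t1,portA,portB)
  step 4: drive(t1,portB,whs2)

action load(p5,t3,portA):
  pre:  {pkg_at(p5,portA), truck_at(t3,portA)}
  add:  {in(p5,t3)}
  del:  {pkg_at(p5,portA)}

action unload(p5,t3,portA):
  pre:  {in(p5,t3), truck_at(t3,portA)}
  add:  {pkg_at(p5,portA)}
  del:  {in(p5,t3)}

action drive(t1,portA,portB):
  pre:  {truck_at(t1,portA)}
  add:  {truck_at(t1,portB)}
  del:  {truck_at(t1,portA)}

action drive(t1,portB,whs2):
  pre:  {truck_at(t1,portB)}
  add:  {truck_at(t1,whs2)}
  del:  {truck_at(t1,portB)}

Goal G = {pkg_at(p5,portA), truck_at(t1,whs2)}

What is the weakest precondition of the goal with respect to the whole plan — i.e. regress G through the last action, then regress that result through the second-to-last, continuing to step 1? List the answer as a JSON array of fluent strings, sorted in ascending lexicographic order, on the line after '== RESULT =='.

Regress step by step:
  through step 4 (drive(t1,portB,whs2)): drop {truck_at(t1,whs2)}, keep {pkg_at(p5,portA)}, require {truck_at(t1,portB)}
    → {pkg_at(p5,portA), truck_at(t1,portB)}
  through step 3 (drive(t1,portA,portB)): drop {truck_at(t1,portB)}, keep {pkg_at(p5,portA)}, require {truck_at(t1,portA)}
    → {pkg_at(p5,portA), truck_at(t1,portA)}
  through step 2 (unload(p5,t3,portA)): drop {pkg_at(p5,portA)}, keep {truck_at(t1,portA)}, require {in(p5,t3), truck_at(t3,portA)}
    → {in(p5,t3), truck_at(t1,portA), truck_at(t3,portA)}
  through step 1 (load(p5,t3,portA)): drop {in(p5,t3)}, keep {truck_at(t1,portA), truck_at(t3,portA)}, require {pkg_at(p5,portA), truck_at(t3,portA)}
    → {pkg_at(p5,portA), truck_at(t1,portA), truck_at(t3,portA)}

== RESULT ==
["pkg_at(p5,portA)", "truck_at(t1,portA)", "truck_at(t3,portA)"]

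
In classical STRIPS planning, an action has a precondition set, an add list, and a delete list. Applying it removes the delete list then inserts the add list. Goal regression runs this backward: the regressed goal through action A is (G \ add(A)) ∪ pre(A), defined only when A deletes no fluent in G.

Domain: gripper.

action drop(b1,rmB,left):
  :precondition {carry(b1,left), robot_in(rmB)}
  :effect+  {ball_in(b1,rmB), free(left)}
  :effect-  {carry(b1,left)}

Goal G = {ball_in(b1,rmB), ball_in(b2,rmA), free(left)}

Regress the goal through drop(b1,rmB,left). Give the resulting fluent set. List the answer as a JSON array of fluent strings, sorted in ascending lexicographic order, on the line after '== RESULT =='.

Regress:
  G ∩ del = {}  (empty — regression defined)
  G \ add = {ball_in(b1,rmB), ball_in(b2,rmA), free(left)} \ {ball_in(b1,rmB), free(left)} = {ball_in(b2,rmA)}
  ∪ pre   = {ball_in(b2,rmA)} ∪ {carry(b1,left), robot_in(rmB)}
          = {ball_in(b2,rmA), carry(b1,left), robot_in(rmB)}

== RESULT ==
["ball_in(b2,rmA)", "carry(b1,left)", "robot_in(rmB)"]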